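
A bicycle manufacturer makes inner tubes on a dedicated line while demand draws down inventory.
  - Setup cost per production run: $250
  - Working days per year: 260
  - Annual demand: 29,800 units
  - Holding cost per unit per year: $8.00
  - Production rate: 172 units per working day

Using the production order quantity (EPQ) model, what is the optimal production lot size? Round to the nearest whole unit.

2,363 units

Daily demand d = 29,800/260 = 114.615; p = 172; 1 − d/p = 0.33363
EPQ = √(2DS / (H(1 − d/p)))
    = √(2 × 29,800 × 250 / (8 × 0.33363)) ≈ 2,362.73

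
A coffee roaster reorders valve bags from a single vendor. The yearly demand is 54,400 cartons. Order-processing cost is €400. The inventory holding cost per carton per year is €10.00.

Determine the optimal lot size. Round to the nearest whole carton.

EOQ = √(2DS/H) = √(2 × 54,400 × 400 / 10)
    = √(4,352,000.00) ≈ 2,086.14

2,086 cartons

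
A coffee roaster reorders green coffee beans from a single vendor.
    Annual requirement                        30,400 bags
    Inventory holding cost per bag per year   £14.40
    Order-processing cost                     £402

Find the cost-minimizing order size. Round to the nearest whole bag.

2DS/H = 2·30,400·402/14.4 = 1,697,333.33
EOQ = √1,697,333.33 ≈ 1,302.82

1,303 bags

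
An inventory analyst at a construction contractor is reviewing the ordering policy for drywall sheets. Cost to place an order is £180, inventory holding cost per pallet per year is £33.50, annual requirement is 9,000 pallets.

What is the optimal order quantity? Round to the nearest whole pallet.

Q* = √(2·D·S / H) = √(2·9,000·180 / 33.5) = √96,716.4 ≈ 310.99

311 pallets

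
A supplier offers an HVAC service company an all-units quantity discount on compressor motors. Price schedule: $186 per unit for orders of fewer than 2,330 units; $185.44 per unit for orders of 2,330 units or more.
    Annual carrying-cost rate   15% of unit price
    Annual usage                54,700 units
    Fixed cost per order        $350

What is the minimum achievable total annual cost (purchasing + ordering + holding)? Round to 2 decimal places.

$10,184,190.38

H₁ = 15%×$186 = $27.9000;  H₂ = 15%×$185.44 = $27.8160
EOQ₁ = √(2×54,700×350/27.9000) = 1,171.50  (< 2,330, feasible at tier 1)
EOQ₂ = √(2×54,700×350/27.8160) = 1,173.26  (< 2,330 → use Q = 2,330 at tier-2 price)
TC(tier 1 (EOQ₁), Q≈1,171.5) = $10,206,884.72
TC(tier 2, Q≈2,330.0) = $10,184,190.38
Minimum at tier 2: $10,184,190.38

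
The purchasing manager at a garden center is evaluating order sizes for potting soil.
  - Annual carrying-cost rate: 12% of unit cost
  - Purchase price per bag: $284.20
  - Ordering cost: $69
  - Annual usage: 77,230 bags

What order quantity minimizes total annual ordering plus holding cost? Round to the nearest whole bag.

Carrying cost H = $284.2 × 12% = $34.1040/bag/yr
Optimal lot size Q* = (2 × 77,230 × $69 / $34.104)^½ ≈ 559.02

559 bags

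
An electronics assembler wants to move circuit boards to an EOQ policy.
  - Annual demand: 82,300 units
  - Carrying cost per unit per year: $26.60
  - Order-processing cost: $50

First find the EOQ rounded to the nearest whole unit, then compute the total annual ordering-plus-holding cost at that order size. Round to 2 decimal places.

Q* = √(2·D·S / H) = √(2·82,300·50 / 26.6) = √309,398.5 ≈ 556.24 → Q = 556 units
Orders/yr = 82,300/556 = 148.022; ordering cost = 148.022 × $50 = $7,401.08
Average inventory = 556/2 = 278; holding cost = 278 × $26.6 = $7,394.80
Total = $7,401.08 + $7,394.80 = $14,795.88

$14,795.88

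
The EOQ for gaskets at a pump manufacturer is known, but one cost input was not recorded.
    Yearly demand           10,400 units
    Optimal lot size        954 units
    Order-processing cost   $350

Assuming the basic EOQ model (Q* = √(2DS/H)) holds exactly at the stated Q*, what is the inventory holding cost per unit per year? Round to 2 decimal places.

$8.00

From Q* = √(2DS/H) ⇒ Q*² = 2DS/H.
H = 2DS / Q² = 2 × 10,400 × 350 / 954² = 7.9990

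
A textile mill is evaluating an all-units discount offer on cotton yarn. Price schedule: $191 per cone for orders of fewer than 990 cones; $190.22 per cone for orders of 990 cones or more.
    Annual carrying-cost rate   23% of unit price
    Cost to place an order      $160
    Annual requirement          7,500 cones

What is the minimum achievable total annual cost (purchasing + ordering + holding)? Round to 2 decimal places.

$1,442,768.01

H₁ = 23%×$191 = $43.9300;  H₂ = 23%×$190.22 = $43.7506
EOQ₁ = √(2×7,500×160/43.9300) = 233.74  (< 990, feasible at tier 1)
EOQ₂ = √(2×7,500×160/43.7506) = 234.21  (< 990 → use Q = 990 at tier-2 price)
TC(tier 1 (EOQ₁), Q≈233.7) = $1,442,768.01
TC(tier 2, Q≈990.0) = $1,449,518.67
Minimum at tier 1 (EOQ₁): $1,442,768.01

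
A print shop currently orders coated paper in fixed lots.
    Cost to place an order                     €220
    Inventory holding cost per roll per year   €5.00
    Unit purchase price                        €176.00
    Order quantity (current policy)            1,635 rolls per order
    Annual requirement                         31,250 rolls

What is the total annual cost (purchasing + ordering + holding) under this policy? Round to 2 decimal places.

Ordering: D/Q × S = 31,250/1,635 × €220 = €4,204.89
Holding:  Q/2 × H = 1,635/2 × €5 = €4,087.50
Purchase cost = D·C = 31,250 × 176 = €5,500,000.00
Total = €4,204.89 + €4,087.50 + €5,500,000.00 = €5,508,292.39

€5,508,292.39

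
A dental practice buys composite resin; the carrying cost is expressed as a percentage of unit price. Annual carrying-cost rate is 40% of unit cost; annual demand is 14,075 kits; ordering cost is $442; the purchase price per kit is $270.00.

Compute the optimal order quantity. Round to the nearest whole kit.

339 kits

H = i·C = 0.4 × $270 = $108.0000 per kit-year
2DS/H = 2·14,075·442/108 = 115,206.48
EOQ = √115,206.48 ≈ 339.42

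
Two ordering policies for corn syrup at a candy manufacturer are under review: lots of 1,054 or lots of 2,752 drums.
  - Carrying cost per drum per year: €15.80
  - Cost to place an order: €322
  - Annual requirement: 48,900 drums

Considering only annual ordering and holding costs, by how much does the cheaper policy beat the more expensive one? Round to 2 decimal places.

€4,196.70

Annual cost at Q: ordering D·S/Q plus holding Q·H/2.
TC(1,054) = (48,900/1,054)×322 + (1,054/2)×15.8 = €23,265.69
TC(2,752) = (48,900/2,752)×322 + (2,752/2)×15.8 = €27,462.38
Lots of 1,054 are cheaper by €4,196.70.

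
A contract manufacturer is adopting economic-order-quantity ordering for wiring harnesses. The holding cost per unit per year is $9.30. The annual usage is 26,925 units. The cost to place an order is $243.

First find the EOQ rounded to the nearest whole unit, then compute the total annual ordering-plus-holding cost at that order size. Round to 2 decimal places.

Optimal lot size Q* = (2 × 26,925 × $243 / $9.3)^½ ≈ 1,186.19 → Q = 1,186 units
Ordering: D/Q × S = 26,925/1,186 × $243 = $5,516.67
Holding:  Q/2 × H = 1,186/2 × $9.3 = $5,514.90
Total = $5,516.67 + $5,514.90 = $11,031.57

$11,031.57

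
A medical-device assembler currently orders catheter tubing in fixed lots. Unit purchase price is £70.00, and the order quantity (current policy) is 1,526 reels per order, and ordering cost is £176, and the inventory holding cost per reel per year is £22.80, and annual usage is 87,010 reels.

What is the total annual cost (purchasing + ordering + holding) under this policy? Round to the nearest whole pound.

£6,118,132

Annual ordering cost = (D/Q)·S = (87,010/1,526) × 176 = £10,035.23
Annual holding cost  = (Q/2)·H = (1,526/2) × 22.8 = £17,396.40
Purchase cost = D·C = 87,010 × 70 = £6,090,700.00
Total = £10,035.23 + £17,396.40 + £6,090,700.00 = £6,118,131.63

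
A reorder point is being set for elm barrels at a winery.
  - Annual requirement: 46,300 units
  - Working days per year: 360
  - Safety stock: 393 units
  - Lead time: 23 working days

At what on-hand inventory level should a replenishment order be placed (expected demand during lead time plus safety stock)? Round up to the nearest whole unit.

3,352 units

Daily demand d = 46,300 / 360 = 128.611 units/day
Demand during lead time = 128.611 × 23 = 2,958.06
Reorder point = 2,958.06 + 393 = 3,351.06 → round up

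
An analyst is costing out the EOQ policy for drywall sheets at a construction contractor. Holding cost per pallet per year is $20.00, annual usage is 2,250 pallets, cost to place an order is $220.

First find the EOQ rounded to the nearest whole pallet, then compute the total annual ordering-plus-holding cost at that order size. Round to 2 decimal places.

EOQ = √(2DS/H) = √(2 × 2,250 × 220 / 20)
    = √(49,500.00) ≈ 222.49 → Q = 222 pallets
Annual ordering cost = (D/Q)·S = (2,250/222) × 220 = $2,229.73
Annual holding cost  = (Q/2)·H = (222/2) × 20 = $2,220.00
Total = $2,229.73 + $2,220.00 = $4,449.73

$4,449.73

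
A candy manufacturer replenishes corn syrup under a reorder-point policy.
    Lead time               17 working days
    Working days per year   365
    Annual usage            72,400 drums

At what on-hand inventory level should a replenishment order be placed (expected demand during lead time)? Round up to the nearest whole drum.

3,373 drums

Daily demand d = 72,400 / 365 = 198.356 drums/day
Demand during lead time = 198.356 × 17 = 3,372.05
Reorder point = 3,372.05 → round up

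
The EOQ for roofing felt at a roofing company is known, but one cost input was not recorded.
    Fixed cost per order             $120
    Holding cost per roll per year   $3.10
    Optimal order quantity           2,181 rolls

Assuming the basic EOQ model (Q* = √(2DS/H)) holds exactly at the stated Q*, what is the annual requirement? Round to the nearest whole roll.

61,441 rolls per year

Since Q* = (2DS/H)^½, squaring gives Q*²·H = 2DS.
D = Q²H / (2S) = 2,181² × 3.1 / (2 × 120) = 61,441.50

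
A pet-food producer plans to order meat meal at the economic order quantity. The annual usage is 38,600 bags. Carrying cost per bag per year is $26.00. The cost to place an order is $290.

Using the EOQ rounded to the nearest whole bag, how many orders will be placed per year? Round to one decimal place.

41.6 orders per year

Optimal lot size Q* = (2 × 38,600 × $290 / $26)^½ ≈ 927.94 → Q = 928
N = D/Q = 38,600/928 ≈ 41.595 orders/yr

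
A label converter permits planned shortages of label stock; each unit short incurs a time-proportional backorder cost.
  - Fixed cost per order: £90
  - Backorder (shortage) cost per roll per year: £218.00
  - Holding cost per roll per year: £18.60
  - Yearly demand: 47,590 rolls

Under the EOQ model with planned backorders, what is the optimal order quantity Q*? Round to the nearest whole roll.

707 rolls

Q* = √(2DS/H) · √((H + b)/b)
   = √(2 × 47,590 × 90 / 18.6) · √((18.6 + 218) / 218)
   = 678.637 × 1.0418 ≈ 707.00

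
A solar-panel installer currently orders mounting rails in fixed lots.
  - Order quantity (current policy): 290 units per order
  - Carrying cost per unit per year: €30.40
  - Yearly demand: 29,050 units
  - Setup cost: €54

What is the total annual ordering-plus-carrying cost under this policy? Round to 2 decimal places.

Ordering: D/Q × S = 29,050/290 × €54 = €5,409.31
Holding:  Q/2 × H = 290/2 × €30.4 = €4,408.00
Total = €5,409.31 + €4,408.00 = €9,817.31

€9,817.31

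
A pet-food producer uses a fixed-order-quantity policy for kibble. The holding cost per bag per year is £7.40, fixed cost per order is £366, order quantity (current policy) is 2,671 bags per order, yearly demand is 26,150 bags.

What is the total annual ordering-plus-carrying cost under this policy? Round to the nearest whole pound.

£13,466

Annual ordering cost = (D/Q)·S = (26,150/2,671) × 366 = £3,583.26
Annual holding cost  = (Q/2)·H = (2,671/2) × 7.4 = £9,882.70
Total = £3,583.26 + £9,882.70 = £13,465.96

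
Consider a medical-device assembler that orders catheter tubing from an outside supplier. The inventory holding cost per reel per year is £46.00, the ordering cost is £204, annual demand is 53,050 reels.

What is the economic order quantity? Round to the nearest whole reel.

EOQ = √(2DS/H) = √(2 × 53,050 × 204 / 46)
    = √(470,530.43) ≈ 685.95

686 reels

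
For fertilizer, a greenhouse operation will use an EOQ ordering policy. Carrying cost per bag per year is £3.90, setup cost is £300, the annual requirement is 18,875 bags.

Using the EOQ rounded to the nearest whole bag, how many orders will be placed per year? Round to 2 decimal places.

Q* = √(2·D·S / H) = √(2·18,875·300 / 3.9) = √2,903,846.2 ≈ 1,704.07 → Q = 1,704
N = D/Q = 18,875/1,704 ≈ 11.077 orders/yr

11.08 orders per year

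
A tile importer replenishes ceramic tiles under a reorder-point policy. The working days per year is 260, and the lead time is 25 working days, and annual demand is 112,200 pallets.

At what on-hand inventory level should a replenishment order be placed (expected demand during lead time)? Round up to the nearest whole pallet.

Daily demand d = 112,200 / 260 = 431.538 pallets/day
Demand during lead time = 431.538 × 25 = 10,788.46
Reorder point = 10,788.46 → round up

10,789 pallets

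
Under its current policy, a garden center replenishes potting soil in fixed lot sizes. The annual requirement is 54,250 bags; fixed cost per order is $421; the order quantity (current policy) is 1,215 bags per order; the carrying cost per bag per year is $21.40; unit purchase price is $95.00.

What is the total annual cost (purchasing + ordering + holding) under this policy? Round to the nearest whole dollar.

$5,185,548

Ordering: D/Q × S = 54,250/1,215 × $421 = $18,797.74
Holding:  Q/2 × H = 1,215/2 × $21.4 = $13,000.50
Purchase cost = D·C = 54,250 × 95 = $5,153,750.00
Total = $18,797.74 + $13,000.50 + $5,153,750.00 = $5,185,548.24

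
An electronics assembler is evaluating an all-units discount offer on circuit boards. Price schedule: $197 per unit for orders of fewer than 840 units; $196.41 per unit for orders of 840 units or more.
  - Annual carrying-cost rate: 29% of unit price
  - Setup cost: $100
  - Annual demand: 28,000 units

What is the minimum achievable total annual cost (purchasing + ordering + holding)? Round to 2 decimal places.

H₁ = 29%×$197 = $57.1300;  H₂ = 29%×$196.41 = $56.9589
EOQ₁ = √(2×28,000×100/57.1300) = 313.08  (< 840, feasible at tier 1)
EOQ₂ = √(2×28,000×100/56.9589) = 313.55  (< 840 → use Q = 840 at tier-2 price)
TC(tier 1 (EOQ₁), Q≈313.1) = $5,533,886.53
TC(tier 2, Q≈840.0) = $5,526,736.07
Minimum at tier 2: $5,526,736.07

$5,526,736.07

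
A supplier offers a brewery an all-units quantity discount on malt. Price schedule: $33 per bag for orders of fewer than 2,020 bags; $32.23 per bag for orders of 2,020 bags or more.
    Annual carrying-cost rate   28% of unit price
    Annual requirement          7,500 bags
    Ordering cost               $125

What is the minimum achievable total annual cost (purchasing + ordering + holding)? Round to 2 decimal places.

$251,303.75

H₁ = 28%×$33 = $9.2400;  H₂ = 28%×$32.23 = $9.0244
EOQ₁ = √(2×7,500×125/9.2400) = 450.47  (< 2,020, feasible at tier 1)
EOQ₂ = √(2×7,500×125/9.0244) = 455.82  (< 2,020 → use Q = 2,020 at tier-2 price)
TC(tier 1 (EOQ₁), Q≈450.5) = $251,662.33
TC(tier 2, Q≈2,020.0) = $251,303.75
Minimum at tier 2: $251,303.75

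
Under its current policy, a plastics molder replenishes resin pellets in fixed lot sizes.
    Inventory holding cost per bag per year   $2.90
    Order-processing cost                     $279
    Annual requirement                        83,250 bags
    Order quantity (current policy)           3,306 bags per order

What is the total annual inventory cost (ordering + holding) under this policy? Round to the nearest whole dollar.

$11,819

Ordering: D/Q × S = 83,250/3,306 × $279 = $7,025.64
Holding:  Q/2 × H = 3,306/2 × $2.9 = $4,793.70
Total = $7,025.64 + $4,793.70 = $11,819.34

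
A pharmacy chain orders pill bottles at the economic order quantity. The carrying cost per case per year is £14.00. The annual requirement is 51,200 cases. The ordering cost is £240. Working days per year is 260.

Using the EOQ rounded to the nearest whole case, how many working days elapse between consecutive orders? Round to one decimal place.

6.7 days

EOQ = √(2DS/H) = √(2 × 51,200 × 240 / 14)
    = √(1,755,428.57) ≈ 1,324.93 → Q = 1,325 cases
T = Q/D × 260 days = 1,325/51,200 × 260 = 6.729 days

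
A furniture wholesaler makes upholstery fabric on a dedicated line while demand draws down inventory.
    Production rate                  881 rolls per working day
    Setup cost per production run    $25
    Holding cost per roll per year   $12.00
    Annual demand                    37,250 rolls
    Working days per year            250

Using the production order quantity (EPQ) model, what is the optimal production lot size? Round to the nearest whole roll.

Daily demand d = 37,250/250 = 149.000; p = 881; 1 − d/p = 0.83087
EPQ = √(2DS / (H(1 − d/p)))
    = √(2 × 37,250 × 25 / (12 × 0.83087)) ≈ 432.21

432 rolls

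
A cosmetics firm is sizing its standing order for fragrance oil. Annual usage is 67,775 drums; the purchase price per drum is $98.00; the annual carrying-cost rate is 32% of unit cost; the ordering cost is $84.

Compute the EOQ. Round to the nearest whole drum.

Carrying cost H = $98 × 32% = $31.3600/drum/yr
Optimal lot size Q* = (2 × 67,775 × $84 / $31.36)^½ ≈ 602.56

603 drums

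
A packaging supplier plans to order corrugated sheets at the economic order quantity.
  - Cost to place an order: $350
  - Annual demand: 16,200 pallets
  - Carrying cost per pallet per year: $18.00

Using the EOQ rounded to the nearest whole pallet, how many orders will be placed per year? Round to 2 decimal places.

2DS/H = 2·16,200·350/18 = 630,000.00
EOQ = √630,000.00 ≈ 793.73 → Q = 794
Orders per year = D/Q = 16,200 / 794 = 20.403

20.40 orders per year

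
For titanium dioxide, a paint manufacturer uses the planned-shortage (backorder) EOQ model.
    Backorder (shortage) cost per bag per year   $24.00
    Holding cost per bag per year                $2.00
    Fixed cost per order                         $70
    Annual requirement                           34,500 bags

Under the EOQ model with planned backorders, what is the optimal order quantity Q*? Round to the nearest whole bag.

1,617 bags

Basic EOQ = √(2·34,500·70/2) = 1,554.027
Backorder adjustment √((H+b)/b) = √((2+24)/24) = 1.0408
Q* = 1,554.027 × 1.0408 ≈ 1,617.48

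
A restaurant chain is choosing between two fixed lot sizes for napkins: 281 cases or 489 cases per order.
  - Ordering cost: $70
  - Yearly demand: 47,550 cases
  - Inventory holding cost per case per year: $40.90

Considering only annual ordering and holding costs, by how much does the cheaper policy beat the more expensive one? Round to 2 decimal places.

$784.85

TC(Q) = (D/Q)S + (Q/2)H
TC(281) = (47,550/281)×70 + (281/2)×40.9 = $17,591.65
TC(489) = (47,550/489)×70 + (489/2)×40.9 = $16,806.80
|ΔTC| = |$17,591.65 − $16,806.80| = $784.85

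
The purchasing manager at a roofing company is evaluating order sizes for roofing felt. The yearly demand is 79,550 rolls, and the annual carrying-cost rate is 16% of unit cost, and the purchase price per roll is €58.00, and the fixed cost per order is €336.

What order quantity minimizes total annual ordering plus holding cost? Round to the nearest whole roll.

2,400 rolls

Carrying cost H = €58 × 16% = €9.2800/roll/yr
Optimal lot size Q* = (2 × 79,550 × €336 / €9.28)^½ ≈ 2,400.11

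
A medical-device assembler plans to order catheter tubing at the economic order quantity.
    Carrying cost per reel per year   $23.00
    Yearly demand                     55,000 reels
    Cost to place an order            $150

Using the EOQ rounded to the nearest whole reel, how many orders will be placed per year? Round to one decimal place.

64.9 orders per year

Q* = √(2·D·S / H) = √(2·55,000·150 / 23) = √717,391.3 ≈ 846.99 → Q = 847
Orders per year = D/Q = 55,000 / 847 = 64.935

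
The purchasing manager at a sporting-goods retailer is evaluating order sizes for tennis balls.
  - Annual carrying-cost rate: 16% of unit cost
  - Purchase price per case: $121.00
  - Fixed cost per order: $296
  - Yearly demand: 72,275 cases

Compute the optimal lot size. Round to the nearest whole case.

Holding cost per case per year: H = 16% × $121 = $19.3600
Q* = √(2·D·S / H) = √(2·72,275·296 / 19.36) = √2,210,062.0 ≈ 1,486.63

1,487 cases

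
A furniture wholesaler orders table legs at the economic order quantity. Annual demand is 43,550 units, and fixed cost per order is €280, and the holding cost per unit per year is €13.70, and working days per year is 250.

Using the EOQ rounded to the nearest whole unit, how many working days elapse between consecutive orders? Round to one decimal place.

7.7 days

2DS/H = 2·43,550·280/13.7 = 1,780,145.99
EOQ = √1,780,145.99 ≈ 1,334.22 → Q = 1,334 units
Cycle time = (working days × Q)/D = (250 × 1,334) / 43,550 = 7.658 days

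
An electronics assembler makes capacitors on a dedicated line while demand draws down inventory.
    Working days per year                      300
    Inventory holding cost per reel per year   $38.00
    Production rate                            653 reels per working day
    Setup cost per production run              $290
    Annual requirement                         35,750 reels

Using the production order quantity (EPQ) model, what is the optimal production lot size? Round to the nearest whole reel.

817 reels

Daily demand d = 35,750/300 = 119.167; p = 653; 1 − d/p = 0.81751
EPQ = √(2DS / (H(1 − d/p)))
    = √(2 × 35,750 × 290 / (38 × 0.81751)) ≈ 816.98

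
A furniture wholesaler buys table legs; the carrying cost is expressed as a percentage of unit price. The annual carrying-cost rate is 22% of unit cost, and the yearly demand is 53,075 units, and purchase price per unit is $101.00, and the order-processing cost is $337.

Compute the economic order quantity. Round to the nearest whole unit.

Holding cost per unit per year: H = 22% × $101 = $22.2200
Q* = √(2·D·S / H) = √(2·53,075·337 / 22.22) = √1,609,925.7 ≈ 1,268.83

1,269 units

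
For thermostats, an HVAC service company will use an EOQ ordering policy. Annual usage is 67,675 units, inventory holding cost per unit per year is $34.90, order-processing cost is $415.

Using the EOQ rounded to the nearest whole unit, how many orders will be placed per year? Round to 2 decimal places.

53.33 orders per year

Q* = √(2·D·S / H) = √(2·67,675·415 / 34.9) = √1,609,462.8 ≈ 1,268.65 → Q = 1,269
N = D/Q = 67,675/1,269 ≈ 53.329 orders/yr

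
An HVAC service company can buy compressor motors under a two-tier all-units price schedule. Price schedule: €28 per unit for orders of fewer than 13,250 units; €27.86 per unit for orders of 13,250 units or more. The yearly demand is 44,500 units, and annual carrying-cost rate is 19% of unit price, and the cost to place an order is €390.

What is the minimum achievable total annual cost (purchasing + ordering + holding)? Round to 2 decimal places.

H₁ = 19%×€28 = €5.3200;  H₂ = 19%×€27.86 = €5.2934
EOQ₁ = √(2×44,500×390/5.3200) = 2,554.30  (< 13,250, feasible at tier 1)
EOQ₂ = √(2×44,500×390/5.2934) = 2,560.71  (< 13,250 → use Q = 13,250 at tier-2 price)
TC(tier 1 (EOQ₁), Q≈2,554.3) = €1,259,588.86
TC(tier 2, Q≈13,250.0) = €1,276,148.59
Minimum at tier 1 (EOQ₁): €1,259,588.86

€1,259,588.86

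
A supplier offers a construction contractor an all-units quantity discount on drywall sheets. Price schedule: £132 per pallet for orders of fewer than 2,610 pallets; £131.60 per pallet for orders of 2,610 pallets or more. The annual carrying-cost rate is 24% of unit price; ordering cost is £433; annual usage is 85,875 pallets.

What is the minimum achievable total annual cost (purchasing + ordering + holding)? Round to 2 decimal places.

H₁ = 24%×£132 = £31.6800;  H₂ = 24%×£131.60 = £31.5840
EOQ₁ = √(2×85,875×433/31.6800) = 1,532.14  (< 2,610, feasible at tier 1)
EOQ₂ = √(2×85,875×433/31.5840) = 1,534.47  (< 2,610 → use Q = 2,610 at tier-2 price)
TC(tier 1 (EOQ₁), Q≈1,532.1) = £11,384,038.34
TC(tier 2, Q≈2,610.0) = £11,356,613.82
Minimum at tier 2: £11,356,613.82

£11,356,613.82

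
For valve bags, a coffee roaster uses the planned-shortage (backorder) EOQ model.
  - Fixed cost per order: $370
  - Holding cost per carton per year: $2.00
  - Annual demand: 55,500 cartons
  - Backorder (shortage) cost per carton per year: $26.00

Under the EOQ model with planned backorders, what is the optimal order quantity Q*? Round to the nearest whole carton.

4,703 cartons

Q* = √(2DS/H) · √((H + b)/b)
   = √(2 × 55,500 × 370 / 2) · √((2 + 26) / 26)
   = 4,531.556 × 1.0377 ≈ 4,702.62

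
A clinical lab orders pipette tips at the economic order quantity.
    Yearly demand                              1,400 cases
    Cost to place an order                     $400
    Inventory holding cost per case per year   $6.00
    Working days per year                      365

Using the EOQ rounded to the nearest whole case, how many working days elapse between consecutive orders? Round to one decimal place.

112.6 days

Q* = √(2·D·S / H) = √(2·1,400·400 / 6) = √186,666.7 ≈ 432.05 → Q = 432 cases
Cycle time = (working days × Q)/D = (365 × 432) / 1,400 = 112.629 days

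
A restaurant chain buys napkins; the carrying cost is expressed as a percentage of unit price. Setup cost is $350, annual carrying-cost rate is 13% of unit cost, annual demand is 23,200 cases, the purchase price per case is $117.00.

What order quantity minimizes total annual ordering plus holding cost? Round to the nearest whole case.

H = i·C = 0.13 × $117 = $15.2100 per case-year
EOQ = √(2DS/H) = √(2 × 23,200 × 350 / 15.21)
    = √(1,067,718.61) ≈ 1,033.30

1,033 cases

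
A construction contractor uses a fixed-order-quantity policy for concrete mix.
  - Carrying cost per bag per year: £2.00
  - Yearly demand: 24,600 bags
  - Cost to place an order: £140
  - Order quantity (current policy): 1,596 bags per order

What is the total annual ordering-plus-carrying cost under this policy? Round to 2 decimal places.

Annual ordering cost = (D/Q)·S = (24,600/1,596) × 140 = £2,157.89
Annual holding cost  = (Q/2)·H = (1,596/2) × 2 = £1,596.00
Total = £2,157.89 + £1,596.00 = £3,753.89

£3,753.89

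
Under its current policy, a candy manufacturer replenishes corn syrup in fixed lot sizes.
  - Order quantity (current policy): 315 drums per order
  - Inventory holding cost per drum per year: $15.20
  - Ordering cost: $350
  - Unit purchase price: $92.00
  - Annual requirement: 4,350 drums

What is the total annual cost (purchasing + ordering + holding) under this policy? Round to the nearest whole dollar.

$407,427

Ordering: D/Q × S = 4,350/315 × $350 = $4,833.33
Holding:  Q/2 × H = 315/2 × $15.2 = $2,394.00
Purchase cost = D·C = 4,350 × 92 = $400,200.00
Total = $4,833.33 + $2,394.00 + $400,200.00 = $407,427.33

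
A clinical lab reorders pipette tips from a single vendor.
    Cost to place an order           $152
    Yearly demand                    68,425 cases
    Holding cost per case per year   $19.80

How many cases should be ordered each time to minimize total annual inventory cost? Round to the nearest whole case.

1,025 cases

Optimal lot size Q* = (2 × 68,425 × $152 / $19.8)^½ ≈ 1,024.97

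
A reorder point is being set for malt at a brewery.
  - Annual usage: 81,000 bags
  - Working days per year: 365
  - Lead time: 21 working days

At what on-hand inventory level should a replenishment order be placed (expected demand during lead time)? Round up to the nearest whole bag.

Daily demand d = 81,000 / 365 = 221.918 bags/day
Demand during lead time = 221.918 × 21 = 4,660.27
Reorder point = 4,660.27 → round up

4,661 bags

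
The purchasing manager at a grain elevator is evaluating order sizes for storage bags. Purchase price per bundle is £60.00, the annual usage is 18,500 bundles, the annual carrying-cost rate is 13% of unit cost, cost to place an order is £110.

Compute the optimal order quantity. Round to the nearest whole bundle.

Carrying cost H = £60 × 13% = £7.8000/bundle/yr
2DS/H = 2·18,500·110/7.8 = 521,794.87
EOQ = √521,794.87 ≈ 722.35

722 bundles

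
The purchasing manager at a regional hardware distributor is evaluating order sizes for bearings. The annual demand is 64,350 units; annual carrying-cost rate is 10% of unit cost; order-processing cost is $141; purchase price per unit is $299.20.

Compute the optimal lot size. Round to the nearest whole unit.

779 units

H = i·C = 0.1 × $299.2 = $29.9200 per unit-year
Optimal lot size Q* = (2 × 64,350 × $141 / $29.92)^½ ≈ 778.79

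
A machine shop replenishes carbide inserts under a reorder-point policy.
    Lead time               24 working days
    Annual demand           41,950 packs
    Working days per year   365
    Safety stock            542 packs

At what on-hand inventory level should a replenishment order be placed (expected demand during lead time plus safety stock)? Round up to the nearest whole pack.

3,301 packs

Daily demand d = 41,950 / 365 = 114.932 packs/day
Demand during lead time = 114.932 × 24 = 2,758.36
Reorder point = 2,758.36 + 542 = 3,300.36 → round up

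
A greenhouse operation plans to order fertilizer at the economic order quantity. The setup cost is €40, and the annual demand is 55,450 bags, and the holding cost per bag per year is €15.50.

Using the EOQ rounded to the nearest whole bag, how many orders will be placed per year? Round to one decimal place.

Optimal lot size Q* = (2 × 55,450 × €40 / €15.5)^½ ≈ 534.97 → Q = 535
N = D/Q = 55,450/535 ≈ 103.645 orders/yr

103.6 orders per year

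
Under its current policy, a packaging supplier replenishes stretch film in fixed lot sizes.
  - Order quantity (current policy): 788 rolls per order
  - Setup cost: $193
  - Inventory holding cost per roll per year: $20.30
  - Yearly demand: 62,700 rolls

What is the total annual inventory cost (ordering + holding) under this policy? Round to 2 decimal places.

$23,354.93

Annual ordering cost = (D/Q)·S = (62,700/788) × 193 = $15,356.73
Annual holding cost  = (Q/2)·H = (788/2) × 20.3 = $7,998.20
Total = $15,356.73 + $7,998.20 = $23,354.93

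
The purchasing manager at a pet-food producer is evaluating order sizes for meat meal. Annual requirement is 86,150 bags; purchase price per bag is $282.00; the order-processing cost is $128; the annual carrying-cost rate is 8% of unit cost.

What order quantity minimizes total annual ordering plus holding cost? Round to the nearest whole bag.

Holding cost per bag per year: H = 8% × $282 = $22.5600
Q* = √(2·D·S / H) = √(2·86,150·128 / 22.56) = √977,588.7 ≈ 988.73

989 bags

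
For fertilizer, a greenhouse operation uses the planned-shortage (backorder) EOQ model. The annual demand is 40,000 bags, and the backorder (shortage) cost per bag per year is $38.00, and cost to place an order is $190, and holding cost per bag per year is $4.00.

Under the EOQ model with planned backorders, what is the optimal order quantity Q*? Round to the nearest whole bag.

Q* = √(2DS/H) · √((H + b)/b)
   = √(2 × 40,000 × 190 / 4) · √((4 + 38) / 38)
   = 1,949.359 × 1.0513 ≈ 2,049.39

2,049 bags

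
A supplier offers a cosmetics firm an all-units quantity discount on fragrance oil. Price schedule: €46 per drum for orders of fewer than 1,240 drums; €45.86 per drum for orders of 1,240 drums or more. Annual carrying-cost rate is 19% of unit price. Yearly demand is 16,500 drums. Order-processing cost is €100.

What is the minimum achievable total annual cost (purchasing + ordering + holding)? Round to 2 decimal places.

H₁ = 19%×€46 = €8.7400;  H₂ = 19%×€45.86 = €8.7134
EOQ₁ = √(2×16,500×100/8.7400) = 614.47  (< 1,240, feasible at tier 1)
EOQ₂ = √(2×16,500×100/8.7134) = 615.41  (< 1,240 → use Q = 1,240 at tier-2 price)
TC(tier 1 (EOQ₁), Q≈614.5) = €764,370.47
TC(tier 2, Q≈1,240.0) = €763,422.95
Minimum at tier 2: €763,422.95

€763,422.95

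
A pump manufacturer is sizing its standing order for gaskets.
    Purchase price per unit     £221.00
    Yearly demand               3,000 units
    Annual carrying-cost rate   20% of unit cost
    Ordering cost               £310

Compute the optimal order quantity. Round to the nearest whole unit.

205 units

Carrying cost H = £221 × 20% = £44.2000/unit/yr
2DS/H = 2·3,000·310/44.2 = 42,081.45
EOQ = √42,081.45 ≈ 205.14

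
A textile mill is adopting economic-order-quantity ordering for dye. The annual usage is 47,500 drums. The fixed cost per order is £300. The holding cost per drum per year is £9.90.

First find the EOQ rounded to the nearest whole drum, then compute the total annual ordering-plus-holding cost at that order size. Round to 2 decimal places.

2DS/H = 2·47,500·300/9.9 = 2,878,787.88
EOQ = √2,878,787.88 ≈ 1,696.70 → Q = 1,697 drums
Annual ordering cost = (D/Q)·S = (47,500/1,697) × 300 = £8,397.17
Annual holding cost  = (Q/2)·H = (1,697/2) × 9.9 = £8,400.15
Total = £8,397.17 + £8,400.15 = £16,797.32

£16,797.32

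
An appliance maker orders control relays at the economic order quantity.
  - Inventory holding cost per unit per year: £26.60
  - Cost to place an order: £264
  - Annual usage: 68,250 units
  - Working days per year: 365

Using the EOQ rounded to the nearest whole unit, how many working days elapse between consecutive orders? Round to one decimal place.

EOQ = √(2DS/H) = √(2 × 68,250 × 264 / 26.6)
    = √(1,354,736.84) ≈ 1,163.93 → Q = 1,164 units
T = Q/D × 365 days = 1,164/68,250 × 365 = 6.225 days

6.2 days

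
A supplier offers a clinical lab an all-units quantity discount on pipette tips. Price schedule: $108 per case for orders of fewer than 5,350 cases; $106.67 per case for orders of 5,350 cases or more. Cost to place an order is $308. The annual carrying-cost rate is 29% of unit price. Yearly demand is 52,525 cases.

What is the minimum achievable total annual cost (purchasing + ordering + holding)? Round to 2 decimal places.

H₁ = 29%×$108 = $31.3200;  H₂ = 29%×$106.67 = $30.9343
EOQ₁ = √(2×52,525×308/31.3200) = 1,016.39  (< 5,350, feasible at tier 1)
EOQ₂ = √(2×52,525×308/30.9343) = 1,022.71  (< 5,350 → use Q = 5,350 at tier-2 price)
TC(tier 1 (EOQ₁), Q≈1,016.4) = $5,704,533.49
TC(tier 2, Q≈5,350.0) = $5,688,614.87
Minimum at tier 2: $5,688,614.87

$5,688,614.87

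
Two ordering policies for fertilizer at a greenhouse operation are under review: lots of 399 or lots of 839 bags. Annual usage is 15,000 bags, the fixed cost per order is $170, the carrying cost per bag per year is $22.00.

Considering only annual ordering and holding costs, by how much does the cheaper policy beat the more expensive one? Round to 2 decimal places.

$1,488.36

TC(Q) = (D/Q)S + (Q/2)H
TC(399) = (15,000/399)×170 + (399/2)×22 = $10,779.98
TC(839) = (15,000/839)×170 + (839/2)×22 = $12,268.33
|ΔTC| = |$10,779.98 − $12,268.33| = $1,488.36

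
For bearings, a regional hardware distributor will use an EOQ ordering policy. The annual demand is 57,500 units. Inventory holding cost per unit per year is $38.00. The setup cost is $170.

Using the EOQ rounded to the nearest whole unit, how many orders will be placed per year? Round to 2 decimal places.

Q* = √(2·D·S / H) = √(2·57,500·170 / 38) = √514,473.7 ≈ 717.27 → Q = 717
Orders per year = D/Q = 57,500 / 717 = 80.195

80.20 orders per year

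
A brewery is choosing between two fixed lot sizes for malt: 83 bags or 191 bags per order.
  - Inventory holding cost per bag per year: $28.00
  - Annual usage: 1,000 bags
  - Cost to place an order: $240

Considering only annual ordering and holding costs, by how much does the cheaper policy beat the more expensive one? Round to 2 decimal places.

TC(Q) = (D/Q)S + (Q/2)H
TC(83) = (1,000/83)×240 + (83/2)×28 = $4,053.57
TC(191) = (1,000/191)×240 + (191/2)×28 = $3,930.54
Lots of 191 are cheaper by $123.02.

$123.02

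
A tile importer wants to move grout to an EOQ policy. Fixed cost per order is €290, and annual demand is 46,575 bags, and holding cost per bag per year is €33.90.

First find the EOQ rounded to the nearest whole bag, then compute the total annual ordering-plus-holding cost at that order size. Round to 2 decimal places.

2DS/H = 2·46,575·290/33.9 = 796,858.41
EOQ = √796,858.41 ≈ 892.67 → Q = 893 bags
Orders/yr = 46,575/893 = 52.156; ordering cost = 52.156 × €290 = €15,125.14
Average inventory = 893/2 = 446.5; holding cost = 446.5 × €33.9 = €15,136.35
Total = €15,125.14 + €15,136.35 = €30,261.49

€30,261.49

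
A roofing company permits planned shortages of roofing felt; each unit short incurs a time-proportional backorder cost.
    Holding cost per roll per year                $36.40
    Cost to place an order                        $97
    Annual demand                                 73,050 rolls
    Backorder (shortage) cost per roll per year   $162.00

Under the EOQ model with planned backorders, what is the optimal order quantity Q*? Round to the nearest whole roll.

Basic EOQ = √(2·73,050·97/36.4) = 623.965
Backorder adjustment √((H+b)/b) = √((36.4+162)/162) = 1.1067
Q* = 623.965 × 1.1067 ≈ 690.52

691 rolls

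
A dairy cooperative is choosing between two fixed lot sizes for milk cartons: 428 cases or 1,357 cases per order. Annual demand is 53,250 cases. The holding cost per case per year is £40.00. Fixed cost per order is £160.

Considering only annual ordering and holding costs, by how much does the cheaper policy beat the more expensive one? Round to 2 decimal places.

£4,952.01

TC(Q) = (D/Q)S + (Q/2)H
TC(428) = (53,250/428)×160 + (428/2)×40 = £28,466.54
TC(1,357) = (53,250/1,357)×160 + (1,357/2)×40 = £33,418.56
Lots of 428 are cheaper by £4,952.01.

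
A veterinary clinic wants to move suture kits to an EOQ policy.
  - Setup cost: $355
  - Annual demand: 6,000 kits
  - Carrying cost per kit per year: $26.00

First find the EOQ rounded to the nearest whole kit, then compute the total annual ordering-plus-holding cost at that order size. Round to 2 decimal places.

$10,524.26

Q* = √(2·D·S / H) = √(2·6,000·355 / 26) = √163,846.2 ≈ 404.78 → Q = 405 kits
Annual ordering cost = (D/Q)·S = (6,000/405) × 355 = $5,259.26
Annual holding cost  = (Q/2)·H = (405/2) × 26 = $5,265.00
Total = $5,259.26 + $5,265.00 = $10,524.26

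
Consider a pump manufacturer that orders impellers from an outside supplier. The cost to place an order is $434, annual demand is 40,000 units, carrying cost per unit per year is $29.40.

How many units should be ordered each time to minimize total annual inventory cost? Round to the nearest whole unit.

EOQ = √(2DS/H) = √(2 × 40,000 × 434 / 29.4)
    = √(1,180,952.38) ≈ 1,086.72

1,087 units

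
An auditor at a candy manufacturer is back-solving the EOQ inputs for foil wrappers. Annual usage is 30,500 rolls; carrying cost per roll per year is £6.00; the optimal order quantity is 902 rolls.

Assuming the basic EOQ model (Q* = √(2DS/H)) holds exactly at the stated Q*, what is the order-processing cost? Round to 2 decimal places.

£80.03

From Q* = √(2DS/H) ⇒ Q*² = 2DS/H.
S = Q²H / (2D) = 902² × 6 / (2 × 30,500) = 80.0266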